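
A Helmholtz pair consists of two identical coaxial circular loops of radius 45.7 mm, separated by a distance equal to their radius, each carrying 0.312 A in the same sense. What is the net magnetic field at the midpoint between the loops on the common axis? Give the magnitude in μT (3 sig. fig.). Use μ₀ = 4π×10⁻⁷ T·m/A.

Each loop contributes B = μ₀IR²/[2(R²+z²)^(3/2)] on the axis, with z measured from that loop.
Loop 1 (z = 0.02285 m): B₁ = 3.07×10⁻⁶ T. Loop 2 (z = 0.02285 m): B₂ = 3.07×10⁻⁶ T.
The fields add: B = B₁ + B₂ = 6.14×10⁻⁶ T.

B ≈ 6.14 μT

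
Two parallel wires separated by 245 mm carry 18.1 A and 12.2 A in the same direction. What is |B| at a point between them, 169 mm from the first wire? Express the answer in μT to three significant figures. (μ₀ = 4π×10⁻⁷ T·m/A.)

B ≈ 10.7 μT

Each long wire gives B = μ₀I/(2πd). Distances are d₁ = 0.169 m and d₂ = 0.076 m.
B₁ = 2.14×10⁻⁵ T, B₂ = 3.21×10⁻⁵ T.
Between parallel currents the two contributions point in opposite directions, so they subtract. B = |B₁ − B₂| = |2.14×10⁻⁵ − 3.21×10⁻⁵| = 1.07×10⁻⁵ T.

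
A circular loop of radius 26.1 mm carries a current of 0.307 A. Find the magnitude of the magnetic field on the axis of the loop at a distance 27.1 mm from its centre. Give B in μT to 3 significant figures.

B ≈ 2.47 μT

On the axis of a circular loop, B = μ₀IR² / [2(R²+z²)^(3/2)].
R² + z² = (0.0261)² + (0.0271)² = 0.001416 m², and (R²+z²)^(3/2) = 5.33×10⁻⁵ m³.
B = (4π×10⁻⁷ × 0.307 × 0.0006812) / (2 × 5.33×10⁻⁵) = 2.47×10⁻⁶ T.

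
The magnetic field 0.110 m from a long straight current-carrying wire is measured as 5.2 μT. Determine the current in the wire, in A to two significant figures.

For a long straight wire B = μ₀I/(2πd), so I = 2πdB/μ₀.
I = 2π × 0.11 × 5.20×10⁻⁶ / (4π×10⁻⁷) = 2.86 A.

I ≈ 2.9 A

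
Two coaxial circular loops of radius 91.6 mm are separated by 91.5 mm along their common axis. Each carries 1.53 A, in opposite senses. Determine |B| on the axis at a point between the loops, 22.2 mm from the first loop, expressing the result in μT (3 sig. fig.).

B ≈ 4.31 μT

Each loop contributes B = μ₀IR²/[2(R²+z²)^(3/2)] on the axis, with z measured from that loop.
Loop 1 (z = 0.0222 m): B₁ = 9.63×10⁻⁶ T. Loop 2 (z = 0.0693 m): B₂ = 5.32×10⁻⁶ T.
The fields oppose: B = |B₁ − B₂| = 4.31×10⁻⁶ T.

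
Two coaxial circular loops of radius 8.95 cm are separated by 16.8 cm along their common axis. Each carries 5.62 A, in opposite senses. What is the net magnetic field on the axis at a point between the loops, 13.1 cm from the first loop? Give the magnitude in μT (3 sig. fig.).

Each loop contributes B = μ₀IR²/[2(R²+z²)^(3/2)] on the axis, with z measured from that loop.
Loop 1 (z = 0.131 m): B₁ = 7.08×10⁻⁶ T. Loop 2 (z = 0.037 m): B₂ = 3.11×10⁻⁵ T.
The fields oppose: B = |B₁ − B₂| = 2.41×10⁻⁵ T.

B ≈ 24.1 μT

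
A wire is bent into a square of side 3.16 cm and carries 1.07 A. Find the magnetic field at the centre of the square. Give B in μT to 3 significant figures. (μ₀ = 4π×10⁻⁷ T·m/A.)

Each side is a finite straight segment at perpendicular distance d = a/(2 tan(π/4)) = 0.0158 m from the centre, with end-angles ±π/4.
One side contributes B₁ = (μ₀I/4πd)·2 sin(π/4) = 9.58×10⁻⁶ T.
All 4 sides add in the same direction: B = 4 × 9.58×10⁻⁶ = 3.83×10⁻⁵ T.

B ≈ 38.3 μT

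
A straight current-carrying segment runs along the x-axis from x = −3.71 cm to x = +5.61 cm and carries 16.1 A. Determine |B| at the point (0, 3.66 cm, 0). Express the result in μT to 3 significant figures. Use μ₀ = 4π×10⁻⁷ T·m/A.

For a finite straight segment, B = (μ₀I/4πd)(sinθ₁ + sinθ₂), where θ₁, θ₂ are the angles from the perpendicular to each end.
The perpendicular distance is d = 0.0366 m; the end-offsets along the wire are a = 0.0371 m and b = 0.0561 m.
sinθ₁ = 0.0371/√(0.0371²+0.0366²) = 0.7119; sinθ₂ = 0.0561/√(0.0561²+0.0366²) = 0.8375.
B = (4π×10⁻⁷ × 16.1) / (4π × 0.0366) × (0.7119 + 0.8375) = 6.82×10⁻⁵ T.

B ≈ 68.2 μT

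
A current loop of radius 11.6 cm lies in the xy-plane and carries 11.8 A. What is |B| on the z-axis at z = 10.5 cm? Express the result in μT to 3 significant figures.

B ≈ 26.0 μT

On the axis of a circular loop, B = μ₀IR² / [2(R²+z²)^(3/2)].
R² + z² = (0.116)² + (0.105)² = 0.02448 m², and (R²+z²)^(3/2) = 3.83×10⁻³ m³.
B = (4π×10⁻⁷ × 11.8 × 0.01346) / (2 × 3.83×10⁻³) = 2.60×10⁻⁵ T.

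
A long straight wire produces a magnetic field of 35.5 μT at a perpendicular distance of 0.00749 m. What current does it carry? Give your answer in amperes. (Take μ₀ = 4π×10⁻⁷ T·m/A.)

I ≈ 1.33 A

For a long straight wire B = μ₀I/(2πd), so I = 2πdB/μ₀.
I = 2π × 0.00749 × 3.55×10⁻⁵ / (4π×10⁻⁷) = 1.33 A.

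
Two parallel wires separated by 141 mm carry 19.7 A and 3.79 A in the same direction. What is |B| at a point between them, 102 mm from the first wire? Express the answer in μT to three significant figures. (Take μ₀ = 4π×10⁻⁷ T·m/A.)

Each long wire gives B = μ₀I/(2πd). Distances are d₁ = 0.102 m and d₂ = 0.039 m.
B₁ = 3.86×10⁻⁵ T, B₂ = 1.94×10⁻⁵ T.
Between parallel currents the two contributions point in opposite directions, so they subtract. B = |B₁ − B₂| = |3.86×10⁻⁵ − 1.94×10⁻⁵| = 1.92×10⁻⁵ T.

B ≈ 19.2 μT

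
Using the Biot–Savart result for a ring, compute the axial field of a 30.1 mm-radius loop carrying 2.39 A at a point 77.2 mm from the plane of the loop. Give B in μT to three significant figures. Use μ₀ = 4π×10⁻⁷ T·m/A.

B ≈ 2.39 μT

On the axis of a circular loop, B = μ₀IR² / [2(R²+z²)^(3/2)].
R² + z² = (0.0301)² + (0.0772)² = 0.006866 m², and (R²+z²)^(3/2) = 5.69×10⁻⁴ m³.
B = (4π×10⁻⁷ × 2.39 × 0.000906) / (2 × 5.69×10⁻⁴) = 2.39×10⁻⁶ T.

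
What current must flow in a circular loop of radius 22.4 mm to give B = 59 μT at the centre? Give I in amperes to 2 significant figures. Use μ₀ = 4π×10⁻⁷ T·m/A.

I ≈ 2.1 A

At the centre of a circular loop B = μ₀I/(2R), so I = 2RB/μ₀.
With R = 0.0224 m, I = 2 × 0.0224 × 5.90×10⁻⁵ / (4π×10⁻⁷) = 2.10 A.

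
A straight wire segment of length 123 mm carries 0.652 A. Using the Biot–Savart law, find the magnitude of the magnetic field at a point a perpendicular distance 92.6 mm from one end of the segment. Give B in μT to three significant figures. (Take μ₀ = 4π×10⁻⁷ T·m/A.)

B ≈ 0.563 μT

For a finite straight segment, B = (μ₀I/4πd)(sinθ₁ + sinθ₂), where θ₁, θ₂ are the angles from the perpendicular to each end.
The perpendicular foot is at one end, so the two end-offsets along the wire are 0 and L = 0.123 m.
sinθ₁ = 0/√(0²+0.0926²) = 0.0000; sinθ₂ = 0.123/√(0.123²+0.0926²) = 0.7989.
B = (4π×10⁻⁷ × 0.652) / (4π × 0.0926) × (0.0000 + 0.7989) = 5.63×10⁻⁷ T.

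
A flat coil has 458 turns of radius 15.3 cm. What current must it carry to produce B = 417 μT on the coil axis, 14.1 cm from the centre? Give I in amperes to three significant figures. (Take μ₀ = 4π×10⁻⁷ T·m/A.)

For an N-turn coil, B = Nμ₀IR²/[2(R²+z²)^(3/2)] with R = 0.153 m, z = 0.141 m, so I = 2B(R²+z²)^(3/2)/(Nμ₀R²) = 2 × 4.17×10⁻⁴ × 9.01×10⁻³ / (458 × 4π×10⁻⁷ × 0.02341) = 0.558 A.

I ≈ 0.558 A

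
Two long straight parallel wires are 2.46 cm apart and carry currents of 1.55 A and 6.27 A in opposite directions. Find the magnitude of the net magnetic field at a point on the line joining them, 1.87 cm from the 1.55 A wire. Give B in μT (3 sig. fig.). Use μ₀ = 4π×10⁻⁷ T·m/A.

B ≈ 229 μT

Each long wire gives B = μ₀I/(2πd). Distances are d₁ = 0.0187 m and d₂ = 0.0059 m.
B₁ = 1.66×10⁻⁵ T, B₂ = 2.13×10⁻⁴ T.
Between antiparallel currents both contributions point the same way, so they add. B = B₁ + B₂ = 1.66×10⁻⁵ + 2.13×10⁻⁴ = 2.29×10⁻⁴ T.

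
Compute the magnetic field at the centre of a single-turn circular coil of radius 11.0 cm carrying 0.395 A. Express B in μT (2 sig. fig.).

At the centre of a circular loop the Biot–Savart law gives B = μ₀I/(2R).
B = (4π×10⁻⁷ × 0.395) / (2 × 0.11) = 2.26×10⁻⁶ T.

B ≈ 2.3 μT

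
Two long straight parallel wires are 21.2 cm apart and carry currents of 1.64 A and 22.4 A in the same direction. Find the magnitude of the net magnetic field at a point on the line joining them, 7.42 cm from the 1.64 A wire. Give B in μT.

Each long wire gives B = μ₀I/(2πd). Distances are d₁ = 0.0742 m and d₂ = 0.1378 m.
B₁ = 4.42×10⁻⁶ T, B₂ = 3.25×10⁻⁵ T.
Between parallel currents the two contributions point in opposite directions, so they subtract. B = |B₁ − B₂| = |4.42×10⁻⁶ − 3.25×10⁻⁵| = 2.81×10⁻⁵ T.

B ≈ 28.1 μT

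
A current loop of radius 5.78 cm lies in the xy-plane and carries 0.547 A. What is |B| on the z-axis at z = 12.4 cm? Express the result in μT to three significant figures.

B ≈ 0.448 μT

On the axis of a circular loop, B = μ₀IR² / [2(R²+z²)^(3/2)].
R² + z² = (0.0578)² + (0.124)² = 0.01872 m², and (R²+z²)^(3/2) = 2.56×10⁻³ m³.
B = (4π×10⁻⁷ × 0.547 × 0.003341) / (2 × 2.56×10⁻³) = 4.48×10⁻⁷ T.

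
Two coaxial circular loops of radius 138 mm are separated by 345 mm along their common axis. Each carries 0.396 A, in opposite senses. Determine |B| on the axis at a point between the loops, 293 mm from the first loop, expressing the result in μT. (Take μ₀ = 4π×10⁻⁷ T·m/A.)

Each loop contributes B = μ₀IR²/[2(R²+z²)^(3/2)] on the axis, with z measured from that loop.
Loop 1 (z = 0.293 m): B₁ = 1.39×10⁻⁷ T. Loop 2 (z = 0.052 m): B₂ = 1.48×10⁻⁶ T.
The fields oppose: B = |B₁ − B₂| = 1.34×10⁻⁶ T.

B ≈ 1.34 μT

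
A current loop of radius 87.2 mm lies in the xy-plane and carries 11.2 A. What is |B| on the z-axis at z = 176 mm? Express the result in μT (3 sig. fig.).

On the axis of a circular loop, B = μ₀IR² / [2(R²+z²)^(3/2)].
R² + z² = (0.0872)² + (0.176)² = 0.03858 m², and (R²+z²)^(3/2) = 7.58×10⁻³ m³.
B = (4π×10⁻⁷ × 11.2 × 0.007604) / (2 × 7.58×10⁻³) = 7.06×10⁻⁶ T.

B ≈ 7.06 μT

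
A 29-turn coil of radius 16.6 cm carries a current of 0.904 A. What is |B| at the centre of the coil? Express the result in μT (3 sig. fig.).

B ≈ 99.2 μT

For an N-turn flat coil, B = Nμ₀I/(2R) with R = 0.166 m.
B = 29 × 3.42×10⁻⁶ T = 9.92×10⁻⁵ T.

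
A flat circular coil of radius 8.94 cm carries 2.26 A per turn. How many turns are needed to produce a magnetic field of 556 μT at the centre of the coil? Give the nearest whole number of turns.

For an N-turn coil, B = Nμ₀I/(2R). A single turn gives B₁ = 1.59×10⁻⁵ T with R = 0.0894 m.
N = B/B₁ = 5.56×10⁻⁴ / 1.59×10⁻⁵ = 35.00.

N = 35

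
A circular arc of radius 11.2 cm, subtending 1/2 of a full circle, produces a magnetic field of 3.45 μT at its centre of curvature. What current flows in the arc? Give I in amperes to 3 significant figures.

For a circular arc, B = μ₀Iφ/(4πR) with φ in radians; here φ = 3.142 rad.
So I = 4πRB/(μ₀φ) = 4π × 0.112 × 3.45×10⁻⁶ / (4π×10⁻⁷ × 3.142) = 1.23 A.

I ≈ 1.23 A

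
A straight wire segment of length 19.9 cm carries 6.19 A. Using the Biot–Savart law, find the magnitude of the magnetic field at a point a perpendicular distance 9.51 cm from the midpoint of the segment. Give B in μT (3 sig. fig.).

For a finite straight segment, B = (μ₀I/4πd)(sinθ₁ + sinθ₂), where θ₁, θ₂ are the angles from the perpendicular to each end.
The perpendicular from the point meets the wire at its midpoint, so each end is L/2 = 0.0995 m away along the wire.
sinθ₁ = 0.0995/√(0.0995²+0.0951²) = 0.7229; sinθ₂ = 0.0995/√(0.0995²+0.0951²) = 0.7229.
B = (4π×10⁻⁷ × 6.19) / (4π × 0.0951) × (0.7229 + 0.7229) = 9.41×10⁻⁶ T.

B ≈ 9.41 μT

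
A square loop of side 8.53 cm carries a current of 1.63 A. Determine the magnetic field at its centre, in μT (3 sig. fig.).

B ≈ 21.6 μT

Each side is a finite straight segment at perpendicular distance d = a/(2 tan(π/4)) = 0.04265 m from the centre, with end-angles ±π/4.
One side contributes B₁ = (μ₀I/4πd)·2 sin(π/4) = 5.40×10⁻⁶ T.
All 4 sides add in the same direction: B = 4 × 5.40×10⁻⁶ = 2.16×10⁻⁵ T.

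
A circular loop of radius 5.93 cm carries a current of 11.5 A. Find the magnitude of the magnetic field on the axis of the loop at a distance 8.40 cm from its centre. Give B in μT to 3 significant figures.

B ≈ 23.4 μT

On the axis of a circular loop, B = μ₀IR² / [2(R²+z²)^(3/2)].
R² + z² = (0.0593)² + (0.084)² = 0.01057 m², and (R²+z²)^(3/2) = 1.09×10⁻³ m³.
B = (4π×10⁻⁷ × 11.5 × 0.003516) / (2 × 1.09×10⁻³) = 2.34×10⁻⁵ T.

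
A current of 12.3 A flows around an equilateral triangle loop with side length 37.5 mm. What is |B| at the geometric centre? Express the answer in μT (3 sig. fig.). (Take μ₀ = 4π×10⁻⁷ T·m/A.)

B ≈ 590 μT

Each side is a finite straight segment at perpendicular distance d = a/(2 tan(π/3)) = 0.01083 m from the centre, with end-angles ±π/3.
One side contributes B₁ = (μ₀I/4πd)·2 sin(π/3) = 1.97×10⁻⁴ T.
All 3 sides add in the same direction: B = 3 × 1.97×10⁻⁴ = 5.90×10⁻⁴ T.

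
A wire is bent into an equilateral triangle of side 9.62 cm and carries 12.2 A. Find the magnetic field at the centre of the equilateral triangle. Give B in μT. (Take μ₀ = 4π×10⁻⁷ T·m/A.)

Each side is a finite straight segment at perpendicular distance d = a/(2 tan(π/3)) = 0.02777 m from the centre, with end-angles ±π/3.
One side contributes B₁ = (μ₀I/4πd)·2 sin(π/3) = 7.61×10⁻⁵ T.
All 3 sides add in the same direction: B = 3 × 7.61×10⁻⁵ = 2.28×10⁻⁴ T.

B ≈ 228 μT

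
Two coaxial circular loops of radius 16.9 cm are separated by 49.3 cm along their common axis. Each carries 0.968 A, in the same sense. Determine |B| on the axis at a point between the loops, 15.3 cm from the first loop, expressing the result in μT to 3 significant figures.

B ≈ 1.78 μT

Each loop contributes B = μ₀IR²/[2(R²+z²)^(3/2)] on the axis, with z measured from that loop.
Loop 1 (z = 0.153 m): B₁ = 1.47×10⁻⁶ T. Loop 2 (z = 0.34 m): B₂ = 3.17×10⁻⁷ T.
The fields add: B = B₁ + B₂ = 1.78×10⁻⁶ T.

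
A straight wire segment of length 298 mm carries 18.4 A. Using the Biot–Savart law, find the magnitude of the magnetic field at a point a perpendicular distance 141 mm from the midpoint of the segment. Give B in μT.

B ≈ 19.0 μT

For a finite straight segment, B = (μ₀I/4πd)(sinθ₁ + sinθ₂), where θ₁, θ₂ are the angles from the perpendicular to each end.
The perpendicular from the point meets the wire at its midpoint, so each end is L/2 = 0.149 m away along the wire.
sinθ₁ = 0.149/√(0.149²+0.141²) = 0.7263; sinθ₂ = 0.149/√(0.149²+0.141²) = 0.7263.
B = (4π×10⁻⁷ × 18.4) / (4π × 0.141) × (0.7263 + 0.7263) = 1.90×10⁻⁵ T.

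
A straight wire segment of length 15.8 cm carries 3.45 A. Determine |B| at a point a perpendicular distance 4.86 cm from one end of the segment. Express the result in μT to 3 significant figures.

For a finite straight segment, B = (μ₀I/4πd)(sinθ₁ + sinθ₂), where θ₁, θ₂ are the angles from the perpendicular to each end.
The perpendicular foot is at one end, so the two end-offsets along the wire are 0 and L = 0.158 m.
sinθ₁ = 0/√(0²+0.0486²) = 0.0000; sinθ₂ = 0.158/√(0.158²+0.0486²) = 0.9558.
B = (4π×10⁻⁷ × 3.45) / (4π × 0.0486) × (0.0000 + 0.9558) = 6.79×10⁻⁶ T.

B ≈ 6.79 μT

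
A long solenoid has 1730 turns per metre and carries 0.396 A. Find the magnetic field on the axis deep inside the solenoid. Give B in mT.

Inside a long solenoid, B = μ₀nI with n = 1730 turns/m.
B = 4π×10⁻⁷ × 1730 × 0.396 = 8.61×10⁻⁴ T.

B ≈ 0.861 mT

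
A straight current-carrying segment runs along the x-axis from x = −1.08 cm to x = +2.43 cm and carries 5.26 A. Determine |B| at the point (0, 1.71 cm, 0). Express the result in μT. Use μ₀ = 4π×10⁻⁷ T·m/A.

B ≈ 41.6 μT

For a finite straight segment, B = (μ₀I/4πd)(sinθ₁ + sinθ₂), where θ₁, θ₂ are the angles from the perpendicular to each end.
The perpendicular distance is d = 0.0171 m; the end-offsets along the wire are a = 0.0108 m and b = 0.0243 m.
sinθ₁ = 0.0108/√(0.0108²+0.0171²) = 0.5340; sinθ₂ = 0.0243/√(0.0243²+0.0171²) = 0.8178.
B = (4π×10⁻⁷ × 5.26) / (4π × 0.0171) × (0.5340 + 0.8178) = 4.16×10⁻⁵ T.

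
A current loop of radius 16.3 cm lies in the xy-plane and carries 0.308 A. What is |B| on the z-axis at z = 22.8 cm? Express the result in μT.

On the axis of a circular loop, B = μ₀IR² / [2(R²+z²)^(3/2)].
R² + z² = (0.163)² + (0.228)² = 0.07855 m², and (R²+z²)^(3/2) = 2.20×10⁻² m³.
B = (4π×10⁻⁷ × 0.308 × 0.02657) / (2 × 2.20×10⁻²) = 2.34×10⁻⁷ T.

B ≈ 0.234 μT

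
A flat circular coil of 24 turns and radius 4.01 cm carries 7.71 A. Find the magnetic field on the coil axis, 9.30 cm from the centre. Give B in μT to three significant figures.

For an N-turn flat coil, B = Nμ₀IR²/[2(R²+z²)^(3/2)] with R = 0.0401 m, z = 0.093 m.
B = 24 × 7.50×10⁻⁶ T = 1.80×10⁻⁴ T.

B ≈ 180 μT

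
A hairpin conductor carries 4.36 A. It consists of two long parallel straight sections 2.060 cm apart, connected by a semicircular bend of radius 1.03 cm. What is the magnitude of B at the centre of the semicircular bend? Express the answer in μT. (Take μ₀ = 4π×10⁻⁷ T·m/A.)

B ≈ 218 μT

The semicircular arc contributes B_arc = μ₀I·π/(4πR) = μ₀I/(4R) = 1.33×10⁻⁴ T.
Each semi-infinite lead is at perpendicular distance R = 0.0103 m from the centre, with the perpendicular foot at its near end, so it contributes μ₀I/(4πR); both point the same way, together 8.47×10⁻⁵ T.
Arc and leads all point the same direction: B = 1.33×10⁻⁴ + 8.47×10⁻⁵ = 2.18×10⁻⁴ T.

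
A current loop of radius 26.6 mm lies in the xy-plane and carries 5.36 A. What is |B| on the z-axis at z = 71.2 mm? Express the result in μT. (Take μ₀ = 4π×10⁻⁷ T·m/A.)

B ≈ 5.43 μT

On the axis of a circular loop, B = μ₀IR² / [2(R²+z²)^(3/2)].
R² + z² = (0.0266)² + (0.0712)² = 0.005777 m², and (R²+z²)^(3/2) = 4.39×10⁻⁴ m³.
B = (4π×10⁻⁷ × 5.36 × 0.0007076) / (2 × 4.39×10⁻⁴) = 5.43×10⁻⁶ T.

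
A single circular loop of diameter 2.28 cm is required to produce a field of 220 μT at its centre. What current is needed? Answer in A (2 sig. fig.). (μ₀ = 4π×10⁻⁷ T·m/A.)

I ≈ 4.0 A

At the centre of a circular loop B = μ₀I/(2R), so I = 2RB/μ₀.
With R = 0.0114 m, I = 2 × 0.0114 × 2.20×10⁻⁴ / (4π×10⁻⁷) = 3.99 A.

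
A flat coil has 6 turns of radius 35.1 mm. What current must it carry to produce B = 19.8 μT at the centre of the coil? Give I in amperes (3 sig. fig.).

For an N-turn coil, B = Nμ₀I/(2R) with R = 0.0351 m, so I = 2RB/(Nμ₀) = 2 × 0.0351 × 1.98×10⁻⁵ / (6 × 4π×10⁻⁷) = 0.184 A.

I ≈ 0.184 A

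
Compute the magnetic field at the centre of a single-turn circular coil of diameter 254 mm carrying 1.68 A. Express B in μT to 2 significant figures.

At the centre of a circular loop the Biot–Savart law gives B = μ₀I/(2R) (so R = 0.127 m).
B = (4π×10⁻⁷ × 1.68) / (2 × 0.127) = 8.31×10⁻⁶ T.

B ≈ 8.3 μT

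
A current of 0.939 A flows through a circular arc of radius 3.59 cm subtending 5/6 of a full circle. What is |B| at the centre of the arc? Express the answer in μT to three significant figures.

B ≈ 13.7 μT

The Biot–Savart field of a circular arc at its centre is B = μ₀Iφ/(4πR), with φ = 5.236 rad.
B = (4π×10⁻⁷ × 0.939 × 5.236) / (4π × 0.0359) = 1.37×10⁻⁵ T.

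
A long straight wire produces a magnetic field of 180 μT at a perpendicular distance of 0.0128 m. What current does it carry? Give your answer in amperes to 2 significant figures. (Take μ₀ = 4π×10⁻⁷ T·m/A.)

I ≈ 12 A

For a long straight wire B = μ₀I/(2πd), so I = 2πdB/μ₀.
I = 2π × 0.0128 × 1.80×10⁻⁴ / (4π×10⁻⁷) = 11.5 A.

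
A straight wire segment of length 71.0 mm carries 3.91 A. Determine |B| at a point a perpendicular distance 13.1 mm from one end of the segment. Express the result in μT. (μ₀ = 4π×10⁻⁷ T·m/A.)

B ≈ 29.4 μT

For a finite straight segment, B = (μ₀I/4πd)(sinθ₁ + sinθ₂), where θ₁, θ₂ are the angles from the perpendicular to each end.
The perpendicular foot is at one end, so the two end-offsets along the wire are 0 and L = 0.071 m.
sinθ₁ = 0/√(0²+0.0131²) = 0.0000; sinθ₂ = 0.071/√(0.071²+0.0131²) = 0.9834.
B = (4π×10⁻⁷ × 3.91) / (4π × 0.0131) × (0.0000 + 0.9834) = 2.94×10⁻⁵ T.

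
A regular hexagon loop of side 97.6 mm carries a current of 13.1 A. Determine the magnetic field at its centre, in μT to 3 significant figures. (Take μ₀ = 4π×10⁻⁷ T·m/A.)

B ≈ 93.0 μT

Each side is a finite straight segment at perpendicular distance d = a/(2 tan(π/6)) = 0.08452 m from the centre, with end-angles ±π/6.
One side contributes B₁ = (μ₀I/4πd)·2 sin(π/6) = 1.55×10⁻⁵ T.
All 6 sides add in the same direction: B = 6 × 1.55×10⁻⁵ = 9.30×10⁻⁵ T.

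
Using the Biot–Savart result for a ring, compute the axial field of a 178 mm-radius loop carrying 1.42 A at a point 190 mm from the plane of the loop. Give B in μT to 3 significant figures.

B ≈ 1.60 μT

On the axis of a circular loop, B = μ₀IR² / [2(R²+z²)^(3/2)].
R² + z² = (0.178)² + (0.19)² = 0.06778 m², and (R²+z²)^(3/2) = 1.76×10⁻² m³.
B = (4π×10⁻⁷ × 1.42 × 0.03168) / (2 × 1.76×10⁻²) = 1.60×10⁻⁶ T.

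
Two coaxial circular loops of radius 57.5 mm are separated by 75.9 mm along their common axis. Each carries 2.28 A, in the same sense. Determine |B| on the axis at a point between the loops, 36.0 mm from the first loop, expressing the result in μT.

Each loop contributes B = μ₀IR²/[2(R²+z²)^(3/2)] on the axis, with z measured from that loop.
Loop 1 (z = 0.036 m): B₁ = 1.52×10⁻⁵ T. Loop 2 (z = 0.0399 m): B₂ = 1.38×10⁻⁵ T.
The fields add: B = B₁ + B₂ = 2.90×10⁻⁵ T.

B ≈ 29.0 μT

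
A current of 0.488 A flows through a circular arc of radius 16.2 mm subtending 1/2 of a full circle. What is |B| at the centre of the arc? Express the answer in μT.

The Biot–Savart field of a circular arc at its centre is B = μ₀Iφ/(4πR), with φ = 3.142 rad.
B = (4π×10⁻⁷ × 0.488 × 3.142) / (4π × 0.0162) = 9.46×10⁻⁶ T.

B ≈ 9.46 μT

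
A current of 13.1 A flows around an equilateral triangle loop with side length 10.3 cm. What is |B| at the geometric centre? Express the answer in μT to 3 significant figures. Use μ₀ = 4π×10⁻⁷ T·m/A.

Each side is a finite straight segment at perpendicular distance d = a/(2 tan(π/3)) = 0.02973 m from the centre, with end-angles ±π/3.
One side contributes B₁ = (μ₀I/4πd)·2 sin(π/3) = 7.63×10⁻⁵ T.
All 3 sides add in the same direction: B = 3 × 7.63×10⁻⁵ = 2.29×10⁻⁴ T.

B ≈ 229 μT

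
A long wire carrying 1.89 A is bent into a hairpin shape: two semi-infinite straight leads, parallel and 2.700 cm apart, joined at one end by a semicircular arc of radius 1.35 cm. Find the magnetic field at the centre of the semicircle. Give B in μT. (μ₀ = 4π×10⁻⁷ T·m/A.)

B ≈ 72.0 μT

The semicircular arc contributes B_arc = μ₀I·π/(4πR) = μ₀I/(4R) = 4.40×10⁻⁵ T.
Each semi-infinite lead is at perpendicular distance R = 0.0135 m from the centre, with the perpendicular foot at its near end, so it contributes μ₀I/(4πR); both point the same way, together 2.80×10⁻⁵ T.
Arc and leads all point the same direction: B = 4.40×10⁻⁵ + 2.80×10⁻⁵ = 7.20×10⁻⁵ T.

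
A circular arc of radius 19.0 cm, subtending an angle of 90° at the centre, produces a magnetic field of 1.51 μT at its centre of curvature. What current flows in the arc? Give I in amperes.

I ≈ 1.83 A

For a circular arc, B = μ₀Iφ/(4πR) with φ in radians; here φ = 1.571 rad.
So I = 4πRB/(μ₀φ) = 4π × 0.19 × 1.51×10⁻⁶ / (4π×10⁻⁷ × 1.571) = 1.83 A.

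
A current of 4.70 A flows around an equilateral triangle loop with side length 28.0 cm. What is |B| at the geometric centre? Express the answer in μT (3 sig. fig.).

B ≈ 30.2 μT

Each side is a finite straight segment at perpendicular distance d = a/(2 tan(π/3)) = 0.08083 m from the centre, with end-angles ±π/3.
One side contributes B₁ = (μ₀I/4πd)·2 sin(π/3) = 1.01×10⁻⁵ T.
All 3 sides add in the same direction: B = 3 × 1.01×10⁻⁵ = 3.02×10⁻⁵ T.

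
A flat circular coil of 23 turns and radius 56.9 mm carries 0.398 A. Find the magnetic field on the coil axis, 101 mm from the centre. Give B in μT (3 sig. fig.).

For an N-turn flat coil, B = Nμ₀IR²/[2(R²+z²)^(3/2)] with R = 0.0569 m, z = 0.101 m.
B = 23 × 5.20×10⁻⁷ T = 1.20×10⁻⁵ T.

B ≈ 12.0 μT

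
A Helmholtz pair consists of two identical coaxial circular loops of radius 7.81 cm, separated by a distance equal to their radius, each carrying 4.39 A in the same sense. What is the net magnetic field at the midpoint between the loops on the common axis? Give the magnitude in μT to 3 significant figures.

B ≈ 50.5 μT

Each loop contributes B = μ₀IR²/[2(R²+z²)^(3/2)] on the axis, with z measured from that loop.
Loop 1 (z = 0.03905 m): B₁ = 2.53×10⁻⁵ T. Loop 2 (z = 0.03905 m): B₂ = 2.53×10⁻⁵ T.
The fields add: B = B₁ + B₂ = 5.05×10⁻⁵ T.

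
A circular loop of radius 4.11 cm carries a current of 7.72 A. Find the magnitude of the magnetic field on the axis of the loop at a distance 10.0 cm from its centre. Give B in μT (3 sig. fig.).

On the axis of a circular loop, B = μ₀IR² / [2(R²+z²)^(3/2)].
R² + z² = (0.0411)² + (0.1)² = 0.01169 m², and (R²+z²)^(3/2) = 1.26×10⁻³ m³.
B = (4π×10⁻⁷ × 7.72 × 0.001689) / (2 × 1.26×10⁻³) = 6.48×10⁻⁶ T.

B ≈ 6.48 μT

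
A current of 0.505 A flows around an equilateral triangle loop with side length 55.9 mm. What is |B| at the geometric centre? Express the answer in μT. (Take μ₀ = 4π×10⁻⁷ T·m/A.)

Each side is a finite straight segment at perpendicular distance d = a/(2 tan(π/3)) = 0.01614 m from the centre, with end-angles ±π/3.
One side contributes B₁ = (μ₀I/4πd)·2 sin(π/3) = 5.42×10⁻⁶ T.
All 3 sides add in the same direction: B = 3 × 5.42×10⁻⁶ = 1.63×10⁻⁵ T.

B ≈ 16.3 μT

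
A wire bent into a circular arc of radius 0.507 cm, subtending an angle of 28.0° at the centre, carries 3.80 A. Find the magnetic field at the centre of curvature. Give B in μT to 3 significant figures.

B ≈ 36.6 μT

The Biot–Savart field of a circular arc at its centre is B = μ₀Iφ/(4πR), with φ = 0.4887 rad.
B = (4π×10⁻⁷ × 3.80 × 0.4887) / (4π × 0.00507) = 3.66×10⁻⁵ T.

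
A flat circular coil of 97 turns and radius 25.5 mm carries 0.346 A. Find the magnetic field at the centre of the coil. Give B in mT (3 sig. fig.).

For an N-turn flat coil, B = Nμ₀I/(2R) with R = 0.0255 m.
B = 97 × 8.53×10⁻⁶ T = 8.27×10⁻⁴ T.

B ≈ 0.827 mT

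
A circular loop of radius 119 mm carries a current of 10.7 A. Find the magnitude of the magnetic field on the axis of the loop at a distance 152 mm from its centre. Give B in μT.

B ≈ 13.2 μT

On the axis of a circular loop, B = μ₀IR² / [2(R²+z²)^(3/2)].
R² + z² = (0.119)² + (0.152)² = 0.03726 m², and (R²+z²)^(3/2) = 7.19×10⁻³ m³.
B = (4π×10⁻⁷ × 10.7 × 0.01416) / (2 × 7.19×10⁻³) = 1.32×10⁻⁵ T.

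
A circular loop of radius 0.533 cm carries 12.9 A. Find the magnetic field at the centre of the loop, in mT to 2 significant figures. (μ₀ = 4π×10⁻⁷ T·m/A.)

At the centre of a circular loop the Biot–Savart law gives B = μ₀I/(2R).
B = (4π×10⁻⁷ × 12.9) / (2 × 0.00533) = 1.52×10⁻³ T.

B ≈ 1.5 mT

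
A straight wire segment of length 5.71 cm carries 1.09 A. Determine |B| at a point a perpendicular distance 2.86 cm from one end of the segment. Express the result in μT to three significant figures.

For a finite straight segment, B = (μ₀I/4πd)(sinθ₁ + sinθ₂), where θ₁, θ₂ are the angles from the perpendicular to each end.
The perpendicular foot is at one end, so the two end-offsets along the wire are 0 and L = 0.0571 m.
sinθ₁ = 0/√(0²+0.0286²) = 0.0000; sinθ₂ = 0.0571/√(0.0571²+0.0286²) = 0.8941.
B = (4π×10⁻⁷ × 1.09) / (4π × 0.0286) × (0.0000 + 0.8941) = 3.41×10⁻⁶ T.

B ≈ 3.41 μT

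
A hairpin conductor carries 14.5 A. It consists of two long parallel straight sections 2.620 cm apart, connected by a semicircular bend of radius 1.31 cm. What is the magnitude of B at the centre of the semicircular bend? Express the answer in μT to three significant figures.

The semicircular arc contributes B_arc = μ₀I·π/(4πR) = μ₀I/(4R) = 3.48×10⁻⁴ T.
Each semi-infinite lead is at perpendicular distance R = 0.0131 m from the centre, with the perpendicular foot at its near end, so it contributes μ₀I/(4πR); both point the same way, together 2.21×10⁻⁴ T.
Arc and leads all point the same direction: B = 3.48×10⁻⁴ + 2.21×10⁻⁴ = 5.69×10⁻⁴ T.

B ≈ 569 μT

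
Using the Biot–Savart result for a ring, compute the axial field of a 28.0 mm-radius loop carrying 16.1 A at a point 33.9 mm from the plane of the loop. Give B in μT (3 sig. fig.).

B ≈ 93.3 μT

On the axis of a circular loop, B = μ₀IR² / [2(R²+z²)^(3/2)].
R² + z² = (0.028)² + (0.0339)² = 0.001933 m², and (R²+z²)^(3/2) = 8.50×10⁻⁵ m³.
B = (4π×10⁻⁷ × 16.1 × 0.000784) / (2 × 8.50×10⁻⁵) = 9.33×10⁻⁵ T.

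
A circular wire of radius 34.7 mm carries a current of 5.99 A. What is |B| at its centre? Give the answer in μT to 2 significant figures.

B ≈ 110 μT

At the centre of a circular loop the Biot–Savart law gives B = μ₀I/(2R).
B = (4π×10⁻⁷ × 5.99) / (2 × 0.0347) = 1.08×10⁻⁴ T.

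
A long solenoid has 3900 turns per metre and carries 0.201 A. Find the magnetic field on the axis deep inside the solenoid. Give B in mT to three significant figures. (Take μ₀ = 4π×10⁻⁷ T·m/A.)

B ≈ 0.985 mT

Inside a long solenoid, B = μ₀nI with n = 3900 turns/m.
B = 4π×10⁻⁷ × 3900 × 0.201 = 9.85×10⁻⁴ T.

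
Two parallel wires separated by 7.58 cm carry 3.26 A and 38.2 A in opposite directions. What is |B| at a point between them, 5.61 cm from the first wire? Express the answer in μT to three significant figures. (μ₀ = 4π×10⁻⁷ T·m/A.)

Each long wire gives B = μ₀I/(2πd). Distances are d₁ = 0.0561 m and d₂ = 0.0197 m.
B₁ = 1.16×10⁻⁵ T, B₂ = 3.88×10⁻⁴ T.
Between antiparallel currents both contributions point the same way, so they add. B = B₁ + B₂ = 1.16×10⁻⁵ + 3.88×10⁻⁴ = 3.99×10⁻⁴ T.

B ≈ 399 μT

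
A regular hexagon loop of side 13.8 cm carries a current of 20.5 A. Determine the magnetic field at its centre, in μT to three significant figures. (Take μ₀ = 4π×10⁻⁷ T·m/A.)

Each side is a finite straight segment at perpendicular distance d = a/(2 tan(π/6)) = 0.1195 m from the centre, with end-angles ±π/6.
One side contributes B₁ = (μ₀I/4πd)·2 sin(π/6) = 1.72×10⁻⁵ T.
All 6 sides add in the same direction: B = 6 × 1.72×10⁻⁵ = 1.03×10⁻⁴ T.

B ≈ 103 μT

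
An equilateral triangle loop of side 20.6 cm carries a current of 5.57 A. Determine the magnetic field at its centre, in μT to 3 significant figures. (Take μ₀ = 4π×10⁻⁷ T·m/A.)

B ≈ 48.7 μT

Each side is a finite straight segment at perpendicular distance d = a/(2 tan(π/3)) = 0.05947 m from the centre, with end-angles ±π/3.
One side contributes B₁ = (μ₀I/4πd)·2 sin(π/3) = 1.62×10⁻⁵ T.
All 3 sides add in the same direction: B = 3 × 1.62×10⁻⁵ = 4.87×10⁻⁵ T.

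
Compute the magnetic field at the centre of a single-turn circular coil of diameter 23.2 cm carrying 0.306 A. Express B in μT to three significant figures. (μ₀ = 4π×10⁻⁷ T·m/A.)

B ≈ 1.66 μT

At the centre of a circular loop the Biot–Savart law gives B = μ₀I/(2R) (so R = 0.116 m).
B = (4π×10⁻⁷ × 0.306) / (2 × 0.116) = 1.66×10⁻⁶ T.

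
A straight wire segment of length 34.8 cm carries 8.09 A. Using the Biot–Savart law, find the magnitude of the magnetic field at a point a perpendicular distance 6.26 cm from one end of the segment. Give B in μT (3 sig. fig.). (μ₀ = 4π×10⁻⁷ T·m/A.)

B ≈ 12.7 μT

For a finite straight segment, B = (μ₀I/4πd)(sinθ₁ + sinθ₂), where θ₁, θ₂ are the angles from the perpendicular to each end.
The perpendicular foot is at one end, so the two end-offsets along the wire are 0 and L = 0.348 m.
sinθ₁ = 0/√(0²+0.0626²) = 0.0000; sinθ₂ = 0.348/√(0.348²+0.0626²) = 0.9842.
B = (4π×10⁻⁷ × 8.09) / (4π × 0.0626) × (0.0000 + 0.9842) = 1.27×10⁻⁵ T.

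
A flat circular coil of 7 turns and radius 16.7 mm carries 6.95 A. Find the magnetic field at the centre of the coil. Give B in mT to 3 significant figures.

For an N-turn flat coil, B = Nμ₀I/(2R) with R = 0.0167 m.
B = 7 × 2.61×10⁻⁴ T = 1.83×10⁻³ T.

B ≈ 1.83 mT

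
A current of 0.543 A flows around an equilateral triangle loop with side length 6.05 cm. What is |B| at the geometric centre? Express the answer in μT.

B ≈ 16.2 μT

Each side is a finite straight segment at perpendicular distance d = a/(2 tan(π/3)) = 0.01746 m from the centre, with end-angles ±π/3.
One side contributes B₁ = (μ₀I/4πd)·2 sin(π/3) = 5.39×10⁻⁶ T.
All 3 sides add in the same direction: B = 3 × 5.39×10⁻⁶ = 1.62×10⁻⁵ T.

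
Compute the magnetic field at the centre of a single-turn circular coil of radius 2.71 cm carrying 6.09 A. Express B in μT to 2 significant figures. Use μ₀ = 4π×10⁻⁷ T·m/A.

At the centre of a circular loop the Biot–Savart law gives B = μ₀I/(2R).
B = (4π×10⁻⁷ × 6.09) / (2 × 0.0271) = 1.41×10⁻⁴ T.

B ≈ 140 μT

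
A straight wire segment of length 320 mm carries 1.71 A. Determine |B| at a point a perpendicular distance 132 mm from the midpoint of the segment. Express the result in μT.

For a finite straight segment, B = (μ₀I/4πd)(sinθ₁ + sinθ₂), where θ₁, θ₂ are the angles from the perpendicular to each end.
The perpendicular from the point meets the wire at its midpoint, so each end is L/2 = 0.16 m away along the wire.
sinθ₁ = 0.16/√(0.16²+0.132²) = 0.7714; sinθ₂ = 0.16/√(0.16²+0.132²) = 0.7714.
B = (4π×10⁻⁷ × 1.71) / (4π × 0.132) × (0.7714 + 0.7714) = 2.00×10⁻⁶ T.

B ≈ 2.00 μT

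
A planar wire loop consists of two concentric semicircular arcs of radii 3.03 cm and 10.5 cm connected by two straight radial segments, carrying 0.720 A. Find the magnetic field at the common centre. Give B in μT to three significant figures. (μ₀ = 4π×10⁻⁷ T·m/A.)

The radial connectors point toward the centre, so dl × r̂ = 0 and they contribute nothing.
Each semicircle gives μ₀I/(4R): inner arc 7.47×10⁻⁶ T, outer arc 2.15×10⁻⁶ T.
The two arcs carry current in opposite angular senses, so their fields oppose: B = |7.47×10⁻⁶ − 2.15×10⁻⁶| = 5.31×10⁻⁶ T.

B ≈ 5.31 μT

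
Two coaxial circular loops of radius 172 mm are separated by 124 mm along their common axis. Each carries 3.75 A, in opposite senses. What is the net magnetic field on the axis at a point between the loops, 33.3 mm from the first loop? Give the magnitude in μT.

Each loop contributes B = μ₀IR²/[2(R²+z²)^(3/2)] on the axis, with z measured from that loop.
Loop 1 (z = 0.0333 m): B₁ = 1.30×10⁻⁵ T. Loop 2 (z = 0.0907 m): B₂ = 9.48×10⁻⁶ T.
The fields oppose: B = |B₁ − B₂| = 3.48×10⁻⁶ T.

B ≈ 3.48 μT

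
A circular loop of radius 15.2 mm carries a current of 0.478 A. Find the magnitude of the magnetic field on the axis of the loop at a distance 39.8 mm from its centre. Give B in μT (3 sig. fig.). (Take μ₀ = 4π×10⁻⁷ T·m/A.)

On the axis of a circular loop, B = μ₀IR² / [2(R²+z²)^(3/2)].
R² + z² = (0.0152)² + (0.0398)² = 0.001815 m², and (R²+z²)^(3/2) = 7.73×10⁻⁵ m³.
B = (4π×10⁻⁷ × 0.478 × 0.000231) / (2 × 7.73×10⁻⁵) = 8.97×10⁻⁷ T.

B ≈ 0.897 μT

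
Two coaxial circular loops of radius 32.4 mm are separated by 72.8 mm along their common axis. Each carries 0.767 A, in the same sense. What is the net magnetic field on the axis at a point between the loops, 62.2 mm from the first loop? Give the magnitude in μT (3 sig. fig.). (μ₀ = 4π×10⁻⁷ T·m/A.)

B ≈ 14.2 μT

Each loop contributes B = μ₀IR²/[2(R²+z²)^(3/2)] on the axis, with z measured from that loop.
Loop 1 (z = 0.0622 m): B₁ = 1.47×10⁻⁶ T. Loop 2 (z = 0.0106 m): B₂ = 1.28×10⁻⁵ T.
The fields add: B = B₁ + B₂ = 1.42×10⁻⁵ T.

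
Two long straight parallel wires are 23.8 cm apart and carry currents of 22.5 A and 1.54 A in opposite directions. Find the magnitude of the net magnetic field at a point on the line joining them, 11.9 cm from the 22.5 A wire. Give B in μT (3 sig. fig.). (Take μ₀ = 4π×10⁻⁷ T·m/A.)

Each long wire gives B = μ₀I/(2πd). Distances are d₁ = 0.119 m and d₂ = 0.119 m.
B₁ = 3.78×10⁻⁵ T, B₂ = 2.59×10⁻⁶ T.
Between antiparallel currents both contributions point the same way, so they add. B = B₁ + B₂ = 3.78×10⁻⁵ + 2.59×10⁻⁶ = 4.04×10⁻⁵ T.

B ≈ 40.4 μT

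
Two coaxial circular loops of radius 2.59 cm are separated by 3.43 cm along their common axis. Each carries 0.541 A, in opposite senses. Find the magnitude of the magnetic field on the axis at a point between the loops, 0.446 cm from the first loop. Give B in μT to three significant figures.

B ≈ 8.87 μT

Each loop contributes B = μ₀IR²/[2(R²+z²)^(3/2)] on the axis, with z measured from that loop.
Loop 1 (z = 0.00446 m): B₁ = 1.26×10⁻⁵ T. Loop 2 (z = 0.02984 m): B₂ = 3.70×10⁻⁶ T.
The fields oppose: B = |B₁ − B₂| = 8.87×10⁻⁶ T.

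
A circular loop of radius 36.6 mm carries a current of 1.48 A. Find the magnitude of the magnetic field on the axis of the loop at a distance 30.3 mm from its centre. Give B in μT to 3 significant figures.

B ≈ 11.6 μT

On the axis of a circular loop, B = μ₀IR² / [2(R²+z²)^(3/2)].
R² + z² = (0.0366)² + (0.0303)² = 0.002258 m², and (R²+z²)^(3/2) = 1.07×10⁻⁴ m³.
B = (4π×10⁻⁷ × 1.48 × 0.00134) / (2 × 1.07×10⁻⁴) = 1.16×10⁻⁵ T.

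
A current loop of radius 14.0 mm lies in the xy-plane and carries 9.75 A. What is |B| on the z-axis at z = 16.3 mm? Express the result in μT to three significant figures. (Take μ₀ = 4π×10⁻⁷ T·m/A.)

B ≈ 121 μT

On the axis of a circular loop, B = μ₀IR² / [2(R²+z²)^(3/2)].
R² + z² = (0.014)² + (0.0163)² = 0.0004617 m², and (R²+z²)^(3/2) = 9.92×10⁻⁶ m³.
B = (4π×10⁻⁷ × 9.75 × 0.000196) / (2 × 9.92×10⁻⁶) = 1.21×10⁻⁴ T.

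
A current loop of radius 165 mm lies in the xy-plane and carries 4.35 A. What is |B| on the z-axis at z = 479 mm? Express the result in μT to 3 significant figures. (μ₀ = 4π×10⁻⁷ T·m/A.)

B ≈ 0.572 μT

On the axis of a circular loop, B = μ₀IR² / [2(R²+z²)^(3/2)].
R² + z² = (0.165)² + (0.479)² = 0.2567 m², and (R²+z²)^(3/2) = 0.130 m³.
B = (4π×10⁻⁷ × 4.35 × 0.02723) / (2 × 0.130) = 5.72×10⁻⁷ T.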